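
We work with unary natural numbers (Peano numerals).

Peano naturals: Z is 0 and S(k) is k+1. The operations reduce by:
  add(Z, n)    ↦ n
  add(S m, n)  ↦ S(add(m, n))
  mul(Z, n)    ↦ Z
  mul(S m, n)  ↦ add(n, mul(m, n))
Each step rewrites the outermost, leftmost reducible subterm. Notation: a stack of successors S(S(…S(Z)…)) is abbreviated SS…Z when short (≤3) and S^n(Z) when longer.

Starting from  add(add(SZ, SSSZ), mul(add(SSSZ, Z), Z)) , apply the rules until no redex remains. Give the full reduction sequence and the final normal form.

  start: add(add(SZ, SSSZ), mul(add(SSSZ, Z), Z))
  step 1: add(S(add(Z, SSSZ)), mul(add(SSSZ, Z), Z))
  step 2: S(add(add(Z, SSSZ), mul(add(SSSZ, Z), Z)))
  step 3: S(add(SSSZ, mul(add(SSSZ, Z), Z)))
  step 4: S(S(add(SSZ, mul(add(SSSZ, Z), Z))))
  step 5: S(S(S(add(SZ, mul(add(SSSZ, Z), Z)))))
  step 6: S(S(S(S(add(Z, mul(add(SSSZ, Z), Z))))))
  step 7: S(S(S(S(mul(add(SSSZ, Z), Z)))))
  step 8: S(S(S(S(mul(S(add(SSZ, Z)), Z)))))
  step 9: S(S(S(S(add(Z, mul(add(SSZ, Z), Z))))))
  step 10: S(S(S(S(mul(add(SSZ, Z), Z)))))
  step 11: S(S(S(S(mul(S(add(SZ, Z)), Z)))))
  step 12: S(S(S(S(add(Z, mul(add(SZ, Z), Z))))))
  step 13: S(S(S(S(mul(add(SZ, Z), Z)))))
  step 14: S(S(S(S(mul(S(add(Z, Z)), Z)))))
  step 15: S(S(S(S(add(Z, mul(add(Z, Z), Z))))))
  step 16: S(S(S(S(mul(add(Z, Z), Z)))))
  step 17: S(S(S(S(mul(Z, Z)))))
  step 18: S^4(Z)

Answer: normal form = S^4(Z)  (in 18 steps)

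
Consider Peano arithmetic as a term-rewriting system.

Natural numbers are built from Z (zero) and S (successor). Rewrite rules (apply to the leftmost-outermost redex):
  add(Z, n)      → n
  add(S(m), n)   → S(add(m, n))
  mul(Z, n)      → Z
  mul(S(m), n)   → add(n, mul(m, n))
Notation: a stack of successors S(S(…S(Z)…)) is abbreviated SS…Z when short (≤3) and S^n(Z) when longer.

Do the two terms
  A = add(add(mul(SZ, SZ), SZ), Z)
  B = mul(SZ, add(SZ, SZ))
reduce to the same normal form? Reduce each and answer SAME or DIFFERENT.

Term A:
  start: add(add(mul(SZ, SZ), SZ), Z)
  step 1: add(add(add(SZ, mul(Z, SZ)), SZ), Z)
  step 2: add(add(S(add(Z, mul(Z, SZ))), SZ), Z)
  step 3: add(S(add(add(Z, mul(Z, SZ)), SZ)), Z)
  step 4: S(add(add(add(Z, mul(Z, SZ)), SZ), Z))
  step 5: S(add(add(mul(Z, SZ), SZ), Z))
  step 6: S(add(add(Z, SZ), Z))
  step 7: S(add(SZ, Z))
  step 8: S(S(add(Z, Z)))
  step 9: SSZ

Term B:
  start: mul(SZ, add(SZ, SZ))
  step 1: add(add(SZ, SZ), mul(Z, add(SZ, SZ)))
  step 2: add(S(add(Z, SZ)), mul(Z, add(SZ, SZ)))
  step 3: S(add(add(Z, SZ), mul(Z, add(SZ, SZ))))
  step 4: S(add(SZ, mul(Z, add(SZ, SZ))))
  step 5: S(S(add(Z, mul(Z, add(SZ, SZ)))))
  step 6: S(S(mul(Z, add(SZ, SZ))))
  step 7: SSZ

Answer: SAME — A ⇓ SSZ, B ⇓ SSZ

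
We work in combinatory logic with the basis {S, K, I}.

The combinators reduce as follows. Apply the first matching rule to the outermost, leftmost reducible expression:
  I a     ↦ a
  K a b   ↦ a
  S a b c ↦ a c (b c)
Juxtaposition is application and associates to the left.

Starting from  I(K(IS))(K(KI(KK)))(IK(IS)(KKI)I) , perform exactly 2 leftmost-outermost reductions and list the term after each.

Answer: after 2 steps: IS(IK(IS)(KKI)I)

Working:
  start: I(K(IS))(K(KI(KK)))(IK(IS)(KKI)I)
  step 1: K(IS)(K(KI(KK)))(IK(IS)(KKI)I)
  step 2: IS(IK(IS)(KKI)I)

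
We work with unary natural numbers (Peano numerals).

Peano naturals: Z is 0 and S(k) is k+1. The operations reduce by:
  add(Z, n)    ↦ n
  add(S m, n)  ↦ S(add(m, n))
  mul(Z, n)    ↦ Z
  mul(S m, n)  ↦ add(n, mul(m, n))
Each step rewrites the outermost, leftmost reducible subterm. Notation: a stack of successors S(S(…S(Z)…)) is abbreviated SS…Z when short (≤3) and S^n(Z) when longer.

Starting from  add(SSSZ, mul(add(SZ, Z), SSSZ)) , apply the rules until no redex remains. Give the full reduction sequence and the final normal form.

Answer: normal form = S^6(Z)  (in 12 steps)

Reduction:
  start: add(SSSZ, mul(add(SZ, Z), SSSZ))
  [1] S(add(SSZ, mul(add(SZ, Z), SSSZ)))
  [2] S(S(add(SZ, mul(add(SZ, Z), SSSZ))))
  [3] S(S(S(add(Z, mul(add(SZ, Z), SSSZ)))))
  [4] S(S(S(mul(add(SZ, Z), SSSZ))))
  [5] S(S(S(mul(S(add(Z, Z)), SSSZ))))
  [6] S(S(S(add(SSSZ, mul(add(Z, Z), SSSZ)))))
  [7] S(S(S(S(add(SSZ, mul(add(Z, Z), SSSZ))))))
  [8] S(S(S(S(S(add(SZ, mul(add(Z, Z), SSSZ)))))))
  [9] S(S(S(S(S(S(add(Z, mul(add(Z, Z), SSSZ))))))))
  [10] S(S(S(S(S(S(mul(add(Z, Z), SSSZ)))))))
  [11] S(S(S(S(S(S(mul(Z, SSSZ)))))))
  [12] S^6(Z)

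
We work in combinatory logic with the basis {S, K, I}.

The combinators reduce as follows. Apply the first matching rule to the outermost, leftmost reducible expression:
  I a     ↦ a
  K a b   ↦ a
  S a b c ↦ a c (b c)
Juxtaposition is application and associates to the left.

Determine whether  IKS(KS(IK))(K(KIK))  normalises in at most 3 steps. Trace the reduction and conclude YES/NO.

Answer: YES — reaches normal form S(KI) in 3 ≤ 3 steps

Derivation:
  start: IKS(KS(IK))(K(KIK))
  →1  KS(KS(IK))(K(KIK))
  →2  S(K(KIK))
  →3  S(KI)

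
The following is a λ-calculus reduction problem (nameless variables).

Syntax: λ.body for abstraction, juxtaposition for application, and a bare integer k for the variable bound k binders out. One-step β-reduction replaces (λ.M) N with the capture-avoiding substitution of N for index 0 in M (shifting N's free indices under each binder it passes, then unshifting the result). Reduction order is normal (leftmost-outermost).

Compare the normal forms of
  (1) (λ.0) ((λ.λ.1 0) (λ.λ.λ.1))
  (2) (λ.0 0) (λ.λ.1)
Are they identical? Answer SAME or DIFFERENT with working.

Term A:
  start: (λ.0) ((λ.λ.1 0) (λ.λ.λ.1))
  [1] (λ.λ.1 0) (λ.λ.λ.1)
  [2] λ.(λ.λ.λ.1) 0
  [3] λ.λ.λ.1

Term B:
  start: (λ.0 0) (λ.λ.1)
  [1] (λ.λ.1) (λ.λ.1)
  [2] λ.λ.λ.1

Answer: SAME — A ⇓ λ.λ.λ.1, B ⇓ λ.λ.λ.1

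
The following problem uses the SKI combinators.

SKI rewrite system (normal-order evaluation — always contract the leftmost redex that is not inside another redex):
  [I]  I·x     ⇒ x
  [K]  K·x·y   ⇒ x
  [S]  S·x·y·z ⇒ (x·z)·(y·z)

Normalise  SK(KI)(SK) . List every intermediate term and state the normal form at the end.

  start: SK(KI)(SK)
  →1  K(SK)(KI(SK))
  →2  SK

Answer: normal form = SK  (in 2 steps)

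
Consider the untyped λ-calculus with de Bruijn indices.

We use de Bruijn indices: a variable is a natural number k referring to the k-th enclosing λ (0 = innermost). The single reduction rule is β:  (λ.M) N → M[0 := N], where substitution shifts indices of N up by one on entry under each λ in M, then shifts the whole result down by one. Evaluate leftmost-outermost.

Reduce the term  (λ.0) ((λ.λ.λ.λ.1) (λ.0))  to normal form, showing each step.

Answer: normal form = λ.λ.λ.1  (in 2 steps)

Working:
  start: (λ.0) ((λ.λ.λ.λ.1) (λ.0))
  →1  (λ.λ.λ.λ.1) (λ.0)
  →2  λ.λ.λ.1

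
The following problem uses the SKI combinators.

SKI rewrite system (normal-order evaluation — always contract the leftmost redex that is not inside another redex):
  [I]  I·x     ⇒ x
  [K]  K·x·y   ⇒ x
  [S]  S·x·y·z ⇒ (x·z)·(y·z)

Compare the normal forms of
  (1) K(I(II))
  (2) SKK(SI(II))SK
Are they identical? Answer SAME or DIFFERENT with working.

Term A:
  start: K(I(II))
  [1] K(II)
  [2] KI

Term B:
  start: SKK(SI(II))SK
  [1] K(SI(II))(K(SI(II)))SK
  [2] SI(II)SK
  [3] IS(IIS)K
  [4] S(IIS)K
  [5] S(IS)K
  [6] SSK

Answer: DIFFERENT — A ⇓ KI, B ⇓ SSK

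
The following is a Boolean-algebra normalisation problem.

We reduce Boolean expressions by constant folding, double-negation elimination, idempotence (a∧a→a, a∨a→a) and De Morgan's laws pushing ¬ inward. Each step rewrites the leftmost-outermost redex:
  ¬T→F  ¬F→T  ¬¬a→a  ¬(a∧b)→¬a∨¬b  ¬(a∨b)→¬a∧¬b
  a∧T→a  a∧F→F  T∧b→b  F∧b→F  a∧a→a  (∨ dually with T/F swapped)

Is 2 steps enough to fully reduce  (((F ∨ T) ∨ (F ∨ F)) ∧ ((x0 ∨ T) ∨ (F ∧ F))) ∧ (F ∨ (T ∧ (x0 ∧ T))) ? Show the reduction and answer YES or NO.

Answer: NO — after 2 steps the term is (T ∧ ((x0 ∨ T) ∨ (F ∧ F))) ∧ (F ∨ (T ∧ (x0 ∧ T))), not yet normal

Working:
  start: (((F ∨ T) ∨ (F ∨ F)) ∧ ((x0 ∨ T) ∨ (F ∧ F))) ∧ (F ∨ (T ∧ (x0 ∧ T)))
  →1  ((T ∨ (F ∨ F)) ∧ ((x0 ∨ T) ∨ (F ∧ F))) ∧ (F ∨ (T ∧ (x0 ∧ T)))
  →2  (T ∧ ((x0 ∨ T) ∨ (F ∧ F))) ∧ (F ∨ (T ∧ (x0 ∧ T)))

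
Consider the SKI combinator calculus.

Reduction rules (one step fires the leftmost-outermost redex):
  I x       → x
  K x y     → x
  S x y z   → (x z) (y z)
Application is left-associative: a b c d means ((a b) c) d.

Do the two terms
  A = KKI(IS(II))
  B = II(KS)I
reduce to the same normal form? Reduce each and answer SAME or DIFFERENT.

Answer: DIFFERENT — A ⇓ K(SI), B ⇓ S

Derivation:
Term A:
  start: KKI(IS(II))
  step 1: K(IS(II))
  step 2: K(S(II))
  step 3: K(SI)

Term B:
  start: II(KS)I
  step 1: I(KS)I
  step 2: KSI
  step 3: S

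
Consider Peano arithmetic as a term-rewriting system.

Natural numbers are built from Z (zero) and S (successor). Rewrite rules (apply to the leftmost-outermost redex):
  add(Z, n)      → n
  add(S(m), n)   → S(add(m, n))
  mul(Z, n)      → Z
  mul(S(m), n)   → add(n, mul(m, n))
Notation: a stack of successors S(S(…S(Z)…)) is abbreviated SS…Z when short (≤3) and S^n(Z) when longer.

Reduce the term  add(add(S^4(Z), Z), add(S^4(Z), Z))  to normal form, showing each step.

  start: add(add(S^4(Z), Z), add(S^4(Z), Z))
  →1  add(S(add(SSSZ, Z)), add(S^4(Z), Z))
  →2  S(add(add(SSSZ, Z), add(S^4(Z), Z)))
  →3  S(add(S(add(SSZ, Z)), add(S^4(Z), Z)))
  →4  S(S(add(add(SSZ, Z), add(S^4(Z), Z))))
  →5  S(S(add(S(add(SZ, Z)), add(S^4(Z), Z))))
  →6  S(S(S(add(add(SZ, Z), add(S^4(Z), Z)))))
  →7  S(S(S(add(S(add(Z, Z)), add(S^4(Z), Z)))))
  →8  S(S(S(S(add(add(Z, Z), add(S^4(Z), Z))))))
  →9  S(S(S(S(add(Z, add(S^4(Z), Z))))))
  →10  S(S(S(S(add(S^4(Z), Z)))))
  →11  S(S(S(S(S(add(SSSZ, Z))))))
  →12  S(S(S(S(S(S(add(SSZ, Z)))))))
  →13  S(S(S(S(S(S(S(add(SZ, Z))))))))
  →14  S(S(S(S(S(S(S(S(add(Z, Z)))))))))
  →15  S^8(Z)

Answer: normal form = S^8(Z)  (in 15 steps)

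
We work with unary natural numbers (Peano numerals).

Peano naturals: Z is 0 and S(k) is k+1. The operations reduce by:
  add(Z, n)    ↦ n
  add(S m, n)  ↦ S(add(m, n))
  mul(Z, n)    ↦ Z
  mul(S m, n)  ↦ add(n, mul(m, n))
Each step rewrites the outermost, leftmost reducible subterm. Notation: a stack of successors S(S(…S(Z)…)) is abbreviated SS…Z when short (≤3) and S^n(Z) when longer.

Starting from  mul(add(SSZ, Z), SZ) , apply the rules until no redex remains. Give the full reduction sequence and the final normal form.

Answer: normal form = SSZ  (in 10 steps)

Derivation:
  start: mul(add(SSZ, Z), SZ)
  [1] mul(S(add(SZ, Z)), SZ)
  [2] add(SZ, mul(add(SZ, Z), SZ))
  [3] S(add(Z, mul(add(SZ, Z), SZ)))
  [4] S(mul(add(SZ, Z), SZ))
  [5] S(mul(S(add(Z, Z)), SZ))
  [6] S(add(SZ, mul(add(Z, Z), SZ)))
  [7] S(S(add(Z, mul(add(Z, Z), SZ))))
  [8] S(S(mul(add(Z, Z), SZ)))
  [9] S(S(mul(Z, SZ)))
  [10] SSZ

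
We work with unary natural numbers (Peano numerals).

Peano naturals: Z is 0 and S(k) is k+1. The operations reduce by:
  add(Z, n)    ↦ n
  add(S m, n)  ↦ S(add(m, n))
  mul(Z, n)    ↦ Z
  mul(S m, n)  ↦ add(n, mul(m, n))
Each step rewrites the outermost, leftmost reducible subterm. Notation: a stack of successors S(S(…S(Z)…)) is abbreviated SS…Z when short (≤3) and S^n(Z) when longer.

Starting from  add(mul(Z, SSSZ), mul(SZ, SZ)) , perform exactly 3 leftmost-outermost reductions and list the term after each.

Answer: after 3 steps: add(SZ, mul(Z, SZ))

Derivation:
  start: add(mul(Z, SSSZ), mul(SZ, SZ))
  [1] add(Z, mul(SZ, SZ))
  [2] mul(SZ, SZ)
  [3] add(SZ, mul(Z, SZ))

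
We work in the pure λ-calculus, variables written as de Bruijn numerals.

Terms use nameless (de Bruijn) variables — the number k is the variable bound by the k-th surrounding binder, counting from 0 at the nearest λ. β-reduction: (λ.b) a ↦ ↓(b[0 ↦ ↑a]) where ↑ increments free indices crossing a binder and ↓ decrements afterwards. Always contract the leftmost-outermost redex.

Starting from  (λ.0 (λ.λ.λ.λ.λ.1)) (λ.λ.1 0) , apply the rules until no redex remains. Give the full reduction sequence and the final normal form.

  start: (λ.0 (λ.λ.λ.λ.λ.1)) (λ.λ.1 0)
  [1] (λ.λ.1 0) (λ.λ.λ.λ.λ.1)
  [2] λ.(λ.λ.λ.λ.λ.1) 0
  [3] λ.λ.λ.λ.λ.1

Answer: normal form = λ.λ.λ.λ.λ.1  (in 3 steps)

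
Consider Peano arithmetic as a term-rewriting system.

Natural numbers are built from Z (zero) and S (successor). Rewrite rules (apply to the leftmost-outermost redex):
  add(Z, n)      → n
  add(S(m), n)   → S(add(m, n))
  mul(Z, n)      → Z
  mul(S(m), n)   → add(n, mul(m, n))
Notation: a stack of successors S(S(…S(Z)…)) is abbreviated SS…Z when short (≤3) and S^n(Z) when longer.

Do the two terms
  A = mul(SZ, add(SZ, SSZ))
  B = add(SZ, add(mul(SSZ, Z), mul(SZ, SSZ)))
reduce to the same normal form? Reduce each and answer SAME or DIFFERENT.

Term A:
  start: mul(SZ, add(SZ, SSZ))
  [1] add(add(SZ, SSZ), mul(Z, add(SZ, SSZ)))
  [2] add(S(add(Z, SSZ)), mul(Z, add(SZ, SSZ)))
  [3] S(add(add(Z, SSZ), mul(Z, add(SZ, SSZ))))
  [4] S(add(SSZ, mul(Z, add(SZ, SSZ))))
  [5] S(S(add(SZ, mul(Z, add(SZ, SSZ)))))
  [6] S(S(S(add(Z, mul(Z, add(SZ, SSZ))))))
  [7] S(S(S(mul(Z, add(SZ, SSZ)))))
  [8] SSSZ

Term B:
  start: add(SZ, add(mul(SSZ, Z), mul(SZ, SSZ)))
  [1] S(add(Z, add(mul(SSZ, Z), mul(SZ, SSZ))))
  [2] S(add(mul(SSZ, Z), mul(SZ, SSZ)))
  [3] S(add(add(Z, mul(SZ, Z)), mul(SZ, SSZ)))
  [4] S(add(mul(SZ, Z), mul(SZ, SSZ)))
  [5] S(add(add(Z, mul(Z, Z)), mul(SZ, SSZ)))
  [6] S(add(mul(Z, Z), mul(SZ, SSZ)))
  [7] S(add(Z, mul(SZ, SSZ)))
  [8] S(mul(SZ, SSZ))
  [9] S(add(SSZ, mul(Z, SSZ)))
  [10] S(S(add(SZ, mul(Z, SSZ))))
  [11] S(S(S(add(Z, mul(Z, SSZ)))))
  [12] S(S(S(mul(Z, SSZ))))
  [13] SSSZ

Answer: SAME — A ⇓ SSSZ, B ⇓ SSSZ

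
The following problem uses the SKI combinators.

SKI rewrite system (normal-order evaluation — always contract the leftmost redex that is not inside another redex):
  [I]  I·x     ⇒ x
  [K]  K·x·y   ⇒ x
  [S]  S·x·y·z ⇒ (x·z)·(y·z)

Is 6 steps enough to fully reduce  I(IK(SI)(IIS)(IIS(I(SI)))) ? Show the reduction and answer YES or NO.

Answer: YES — reaches normal form SI(S(SI)) in 6 ≤ 6 steps

Reduction:
  start: I(IK(SI)(IIS)(IIS(I(SI))))
  [1] IK(SI)(IIS)(IIS(I(SI)))
  [2] K(SI)(IIS)(IIS(I(SI)))
  [3] SI(IIS(I(SI)))
  [4] SI(IS(I(SI)))
  [5] SI(S(I(SI)))
  [6] SI(S(SI))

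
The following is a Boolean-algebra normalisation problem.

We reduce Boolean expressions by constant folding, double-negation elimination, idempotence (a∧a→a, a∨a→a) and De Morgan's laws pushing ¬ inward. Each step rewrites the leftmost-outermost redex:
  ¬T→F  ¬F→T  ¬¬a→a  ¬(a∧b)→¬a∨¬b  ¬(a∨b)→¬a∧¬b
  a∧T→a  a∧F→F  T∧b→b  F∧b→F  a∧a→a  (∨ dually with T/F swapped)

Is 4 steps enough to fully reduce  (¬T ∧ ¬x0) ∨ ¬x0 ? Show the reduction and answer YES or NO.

Answer: YES — reaches normal form ¬x0 in 3 ≤ 4 steps

Working:
  start: (¬T ∧ ¬x0) ∨ ¬x0
  [1] (F ∧ ¬x0) ∨ ¬x0
  [2] F ∨ ¬x0
  [3] ¬x0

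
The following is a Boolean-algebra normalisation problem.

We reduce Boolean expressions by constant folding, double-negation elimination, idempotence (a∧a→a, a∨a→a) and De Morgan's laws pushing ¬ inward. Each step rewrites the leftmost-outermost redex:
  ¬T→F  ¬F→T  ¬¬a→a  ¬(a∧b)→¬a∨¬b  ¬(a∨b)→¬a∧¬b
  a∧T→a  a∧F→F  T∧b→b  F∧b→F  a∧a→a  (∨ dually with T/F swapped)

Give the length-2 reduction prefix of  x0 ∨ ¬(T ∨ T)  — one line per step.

  start: x0 ∨ ¬(T ∨ T)
  →1  x0 ∨ (¬T ∧ ¬T)
  →2  x0 ∨ ¬T

Answer: after 2 steps: x0 ∨ ¬T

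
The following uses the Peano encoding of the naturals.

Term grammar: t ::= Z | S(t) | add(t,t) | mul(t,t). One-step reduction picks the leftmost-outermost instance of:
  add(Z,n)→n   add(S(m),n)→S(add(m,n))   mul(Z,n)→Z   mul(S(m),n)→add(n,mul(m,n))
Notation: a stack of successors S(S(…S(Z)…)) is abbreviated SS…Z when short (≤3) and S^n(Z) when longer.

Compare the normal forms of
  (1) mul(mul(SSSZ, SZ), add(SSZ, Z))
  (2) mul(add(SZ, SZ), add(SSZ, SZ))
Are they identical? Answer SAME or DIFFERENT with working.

Answer: SAME — A ⇓ S^6(Z), B ⇓ S^6(Z)

Reduction:
Term A:
  start: mul(mul(SSSZ, SZ), add(SSZ, Z))
  [1] mul(add(SZ, mul(SSZ, SZ)), add(SSZ, Z))
  [2] mul(S(add(Z, mul(SSZ, SZ))), add(SSZ, Z))
  [3] add(add(SSZ, Z), mul(add(Z, mul(SSZ, SZ)), add(SSZ, Z)))
  [4] add(S(add(SZ, Z)), mul(add(Z, mul(SSZ, SZ)), add(SSZ, Z)))
  [5] S(add(add(SZ, Z), mul(add(Z, mul(SSZ, SZ)), add(SSZ, Z))))
  [6] S(add(S(add(Z, Z)), mul(add(Z, mul(SSZ, SZ)), add(SSZ, Z))))
  [7] S(S(add(add(Z, Z), mul(add(Z, mul(SSZ, SZ)), add(SSZ, Z)))))
  [8] S(S(add(Z, mul(add(Z, mul(SSZ, SZ)), add(SSZ, Z)))))
  [9] S(S(mul(add(Z, mul(SSZ, SZ)), add(SSZ, Z))))
  [10] S(S(mul(mul(SSZ, SZ), add(SSZ, Z))))
  [11] S(S(mul(add(SZ, mul(SZ, SZ)), add(SSZ, Z))))
  [12] S(S(mul(S(add(Z, mul(SZ, SZ))), add(SSZ, Z))))
  [13] S(S(add(add(SSZ, Z), mul(add(Z, mul(SZ, SZ)), add(SSZ, Z)))))
  [14] S(S(add(S(add(SZ, Z)), mul(add(Z, mul(SZ, SZ)), add(SSZ, Z)))))
  [15] S(S(S(add(add(SZ, Z), mul(add(Z, mul(SZ, SZ)), add(SSZ, Z))))))
  [16] S(S(S(add(S(add(Z, Z)), mul(add(Z, mul(SZ, SZ)), add(SSZ, Z))))))
  [17] S(S(S(S(add(add(Z, Z), mul(add(Z, mul(SZ, SZ)), add(SSZ, Z)))))))
  [18] S(S(S(S(add(Z, mul(add(Z, mul(SZ, SZ)), add(SSZ, Z)))))))
  [19] S(S(S(S(mul(add(Z, mul(SZ, SZ)), add(SSZ, Z))))))
  [20] S(S(S(S(mul(mul(SZ, SZ), add(SSZ, Z))))))
  [21] S(S(S(S(mul(add(SZ, mul(Z, SZ)), add(SSZ, Z))))))
  [22] S(S(S(S(mul(S(add(Z, mul(Z, SZ))), add(SSZ, Z))))))
  [23] S(S(S(S(add(add(SSZ, Z), mul(add(Z, mul(Z, SZ)), add(SSZ, Z)))))))
  [24] S(S(S(S(add(S(add(SZ, Z)), mul(add(Z, mul(Z, SZ)), add(SSZ, Z)))))))
  [25] S(S(S(S(S(add(add(SZ, Z), mul(add(Z, mul(Z, SZ)), add(SSZ, Z))))))))
  [26] S(S(S(S(S(add(S(add(Z, Z)), mul(add(Z, mul(Z, SZ)), add(SSZ, Z))))))))
  [27] S(S(S(S(S(S(add(add(Z, Z), mul(add(Z, mul(Z, SZ)), add(SSZ, Z)))))))))
  [28] S(S(S(S(S(S(add(Z, mul(add(Z, mul(Z, SZ)), add(SSZ, Z)))))))))
  [29] S(S(S(S(S(S(mul(add(Z, mul(Z, SZ)), add(SSZ, Z))))))))
  [30] S(S(S(S(S(S(mul(mul(Z, SZ), add(SSZ, Z))))))))
  [31] S(S(S(S(S(S(mul(Z, add(SSZ, Z))))))))
  [32] S^6(Z)

Term B:
  start: mul(add(SZ, SZ), add(SSZ, SZ))
  [1] mul(S(add(Z, SZ)), add(SSZ, SZ))
  [2] add(add(SSZ, SZ), mul(add(Z, SZ), add(SSZ, SZ)))
  [3] add(S(add(SZ, SZ)), mul(add(Z, SZ), add(SSZ, SZ)))
  [4] S(add(add(SZ, SZ), mul(add(Z, SZ), add(SSZ, SZ))))
  [5] S(add(S(add(Z, SZ)), mul(add(Z, SZ), add(SSZ, SZ))))
  [6] S(S(add(add(Z, SZ), mul(add(Z, SZ), add(SSZ, SZ)))))
  [7] S(S(add(SZ, mul(add(Z, SZ), add(SSZ, SZ)))))
  [8] S(S(S(add(Z, mul(add(Z, SZ), add(SSZ, SZ))))))
  [9] S(S(S(mul(add(Z, SZ), add(SSZ, SZ)))))
  [10] S(S(S(mul(SZ, add(SSZ, SZ)))))
  [11] S(S(S(add(add(SSZ, SZ), mul(Z, add(SSZ, SZ))))))
  [12] S(S(S(add(S(add(SZ, SZ)), mul(Z, add(SSZ, SZ))))))
  [13] S(S(S(S(add(add(SZ, SZ), mul(Z, add(SSZ, SZ)))))))
  [14] S(S(S(S(add(S(add(Z, SZ)), mul(Z, add(SSZ, SZ)))))))
  [15] S(S(S(S(S(add(add(Z, SZ), mul(Z, add(SSZ, SZ))))))))
  [16] S(S(S(S(S(add(SZ, mul(Z, add(SSZ, SZ))))))))
  [17] S(S(S(S(S(S(add(Z, mul(Z, add(SSZ, SZ)))))))))
  [18] S(S(S(S(S(S(mul(Z, add(SSZ, SZ))))))))
  [19] S^6(Z)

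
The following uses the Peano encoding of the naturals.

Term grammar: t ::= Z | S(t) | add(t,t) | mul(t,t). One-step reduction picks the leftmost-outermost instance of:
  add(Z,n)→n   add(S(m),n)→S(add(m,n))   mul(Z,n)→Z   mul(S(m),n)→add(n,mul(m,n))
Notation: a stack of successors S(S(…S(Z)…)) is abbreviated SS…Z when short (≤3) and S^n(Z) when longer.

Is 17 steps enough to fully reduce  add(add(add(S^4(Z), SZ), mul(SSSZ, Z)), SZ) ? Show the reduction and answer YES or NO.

  start: add(add(add(S^4(Z), SZ), mul(SSSZ, Z)), SZ)
  →1  add(add(S(add(SSSZ, SZ)), mul(SSSZ, Z)), SZ)
  →2  add(S(add(add(SSSZ, SZ), mul(SSSZ, Z))), SZ)
  →3  S(add(add(add(SSSZ, SZ), mul(SSSZ, Z)), SZ))
  →4  S(add(add(S(add(SSZ, SZ)), mul(SSSZ, Z)), SZ))
  →5  S(add(S(add(add(SSZ, SZ), mul(SSSZ, Z))), SZ))
  →6  S(S(add(add(add(SSZ, SZ), mul(SSSZ, Z)), SZ)))
  →7  S(S(add(add(S(add(SZ, SZ)), mul(SSSZ, Z)), SZ)))
  →8  S(S(add(S(add(add(SZ, SZ), mul(SSSZ, Z))), SZ)))
  →9  S(S(S(add(add(add(SZ, SZ), mul(SSSZ, Z)), SZ))))
  →10  S(S(S(add(add(S(add(Z, SZ)), mul(SSSZ, Z)), SZ))))
  →11  S(S(S(add(S(add(add(Z, SZ), mul(SSSZ, Z))), SZ))))
  →12  S(S(S(S(add(add(add(Z, SZ), mul(SSSZ, Z)), SZ)))))
  →13  S(S(S(S(add(add(SZ, mul(SSSZ, Z)), SZ)))))
  →14  S(S(S(S(add(S(add(Z, mul(SSSZ, Z))), SZ)))))
  →15  S(S(S(S(S(add(add(Z, mul(SSSZ, Z)), SZ))))))
  →16  S(S(S(S(S(add(mul(SSSZ, Z), SZ))))))
  →17  S(S(S(S(S(add(add(Z, mul(SSZ, Z)), SZ))))))

Answer: NO — after 17 steps the term is S(S(S(S(S(add(add(Z, mul(SSZ, Z)), SZ)))))), not yet normal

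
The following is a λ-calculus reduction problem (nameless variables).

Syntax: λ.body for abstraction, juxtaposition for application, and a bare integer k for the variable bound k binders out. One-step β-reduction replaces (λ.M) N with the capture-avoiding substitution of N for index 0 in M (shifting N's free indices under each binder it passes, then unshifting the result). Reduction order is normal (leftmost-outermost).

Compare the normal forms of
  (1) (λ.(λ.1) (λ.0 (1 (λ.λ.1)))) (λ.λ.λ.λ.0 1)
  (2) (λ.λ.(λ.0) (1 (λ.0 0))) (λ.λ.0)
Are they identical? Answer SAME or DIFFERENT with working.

Answer: DIFFERENT — A ⇓ λ.λ.λ.λ.0 1, B ⇓ λ.λ.0

Derivation:
Term A:
  start: (λ.(λ.1) (λ.0 (1 (λ.λ.1)))) (λ.λ.λ.λ.0 1)
  step 1: (λ.λ.λ.λ.λ.0 1) (λ.0 ((λ.λ.λ.λ.0 1) (λ.λ.1)))
  step 2: λ.λ.λ.λ.0 1

Term B:
  start: (λ.λ.(λ.0) (1 (λ.0 0))) (λ.λ.0)
  step 1: λ.(λ.0) ((λ.λ.0) (λ.0 0))
  step 2: λ.(λ.λ.0) (λ.0 0)
  step 3: λ.λ.0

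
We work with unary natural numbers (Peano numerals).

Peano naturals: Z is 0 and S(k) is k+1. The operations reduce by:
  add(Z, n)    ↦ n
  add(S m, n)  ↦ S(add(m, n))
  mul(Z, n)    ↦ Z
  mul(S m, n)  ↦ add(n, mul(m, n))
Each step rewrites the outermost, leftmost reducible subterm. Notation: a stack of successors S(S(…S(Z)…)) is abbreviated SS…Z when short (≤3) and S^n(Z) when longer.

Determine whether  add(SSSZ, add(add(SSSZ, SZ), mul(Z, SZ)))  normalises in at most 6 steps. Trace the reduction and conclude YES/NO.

  start: add(SSSZ, add(add(SSSZ, SZ), mul(Z, SZ)))
  step 1: S(add(SSZ, add(add(SSSZ, SZ), mul(Z, SZ))))
  step 2: S(S(add(SZ, add(add(SSSZ, SZ), mul(Z, SZ)))))
  step 3: S(S(S(add(Z, add(add(SSSZ, SZ), mul(Z, SZ))))))
  step 4: S(S(S(add(add(SSSZ, SZ), mul(Z, SZ)))))
  step 5: S(S(S(add(S(add(SSZ, SZ)), mul(Z, SZ)))))
  step 6: S(S(S(S(add(add(SSZ, SZ), mul(Z, SZ))))))

Answer: NO — after 6 steps the term is S(S(S(S(add(add(SSZ, SZ), mul(Z, SZ)))))), not yet normal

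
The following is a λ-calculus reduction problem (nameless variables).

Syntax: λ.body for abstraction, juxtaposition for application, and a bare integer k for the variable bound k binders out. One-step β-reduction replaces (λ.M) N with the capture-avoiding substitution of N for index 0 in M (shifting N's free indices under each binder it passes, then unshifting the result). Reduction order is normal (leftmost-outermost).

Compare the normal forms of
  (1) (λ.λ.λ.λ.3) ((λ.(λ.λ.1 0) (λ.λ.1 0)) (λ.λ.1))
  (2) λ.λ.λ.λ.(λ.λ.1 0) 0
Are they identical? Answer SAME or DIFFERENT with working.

Term A:
  start: (λ.λ.λ.λ.3) ((λ.(λ.λ.1 0) (λ.λ.1 0)) (λ.λ.1))
  step 1: λ.λ.λ.(λ.(λ.λ.1 0) (λ.λ.1 0)) (λ.λ.1)
  step 2: λ.λ.λ.(λ.λ.1 0) (λ.λ.1 0)
  step 3: λ.λ.λ.λ.(λ.λ.1 0) 0
  step 4: λ.λ.λ.λ.λ.1 0

Term B:
  start: λ.λ.λ.λ.(λ.λ.1 0) 0
  step 1: λ.λ.λ.λ.λ.1 0

Answer: SAME — A ⇓ λ.λ.λ.λ.λ.1 0, B ⇓ λ.λ.λ.λ.λ.1 0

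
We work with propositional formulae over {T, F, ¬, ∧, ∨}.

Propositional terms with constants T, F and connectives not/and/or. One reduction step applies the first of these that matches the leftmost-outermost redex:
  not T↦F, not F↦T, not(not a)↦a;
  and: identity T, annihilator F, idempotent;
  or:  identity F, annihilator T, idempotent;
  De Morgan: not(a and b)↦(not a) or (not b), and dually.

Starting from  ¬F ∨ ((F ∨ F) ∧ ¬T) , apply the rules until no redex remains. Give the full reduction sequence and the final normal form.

  start: ¬F ∨ ((F ∨ F) ∧ ¬T)
  step 1: T ∨ ((F ∨ F) ∧ ¬T)
  step 2: T

Answer: normal form = T  (in 2 steps)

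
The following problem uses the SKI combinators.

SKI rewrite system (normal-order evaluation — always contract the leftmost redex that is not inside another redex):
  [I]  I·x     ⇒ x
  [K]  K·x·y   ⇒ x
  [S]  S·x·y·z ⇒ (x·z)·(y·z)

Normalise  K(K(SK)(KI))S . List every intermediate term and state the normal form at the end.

  start: K(K(SK)(KI))S
  [1] K(SK)(KI)
  [2] SK

Answer: normal form = SK  (in 2 steps)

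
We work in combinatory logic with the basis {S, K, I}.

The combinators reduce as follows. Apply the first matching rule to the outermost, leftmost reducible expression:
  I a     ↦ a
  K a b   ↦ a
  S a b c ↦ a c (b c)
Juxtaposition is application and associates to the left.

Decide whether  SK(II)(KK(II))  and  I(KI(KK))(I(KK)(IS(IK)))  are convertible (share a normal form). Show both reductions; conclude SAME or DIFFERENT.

Answer: SAME — A ⇓ K, B ⇓ K

Working:
Term A:
  start: SK(II)(KK(II))
  step 1: K(KK(II))(II(KK(II)))
  step 2: KK(II)
  step 3: K

Term B:
  start: I(KI(KK))(I(KK)(IS(IK)))
  step 1: KI(KK)(I(KK)(IS(IK)))
  step 2: I(I(KK)(IS(IK)))
  step 3: I(KK)(IS(IK))
  step 4: KK(IS(IK))
  step 5: K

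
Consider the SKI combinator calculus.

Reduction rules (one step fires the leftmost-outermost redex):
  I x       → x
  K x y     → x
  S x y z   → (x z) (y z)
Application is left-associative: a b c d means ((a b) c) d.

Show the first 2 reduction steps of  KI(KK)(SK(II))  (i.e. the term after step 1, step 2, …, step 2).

Answer: after 2 steps: SK(II)

Derivation:
  start: KI(KK)(SK(II))
  →1  I(SK(II))
  →2  SK(II)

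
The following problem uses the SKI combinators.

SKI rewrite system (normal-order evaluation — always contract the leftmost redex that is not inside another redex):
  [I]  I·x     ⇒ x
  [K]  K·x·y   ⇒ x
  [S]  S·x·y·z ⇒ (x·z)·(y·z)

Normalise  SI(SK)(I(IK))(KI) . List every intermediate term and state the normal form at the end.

Answer: normal form = SKK  (in 7 steps)

Reduction:
  start: SI(SK)(I(IK))(KI)
  [1] I(I(IK))(SK(I(IK)))(KI)
  [2] I(IK)(SK(I(IK)))(KI)
  [3] IK(SK(I(IK)))(KI)
  [4] K(SK(I(IK)))(KI)
  [5] SK(I(IK))
  [6] SK(IK)
  [7] SKK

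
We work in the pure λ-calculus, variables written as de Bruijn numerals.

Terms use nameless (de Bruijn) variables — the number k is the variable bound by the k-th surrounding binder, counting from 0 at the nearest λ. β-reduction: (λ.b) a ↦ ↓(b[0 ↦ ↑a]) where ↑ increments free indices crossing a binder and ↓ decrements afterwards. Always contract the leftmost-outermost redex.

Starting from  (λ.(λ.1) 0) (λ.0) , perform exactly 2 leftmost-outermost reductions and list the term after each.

Answer: after 2 steps: λ.0

Working:
  start: (λ.(λ.1) 0) (λ.0)
  step 1: (λ.λ.0) (λ.0)
  step 2: λ.0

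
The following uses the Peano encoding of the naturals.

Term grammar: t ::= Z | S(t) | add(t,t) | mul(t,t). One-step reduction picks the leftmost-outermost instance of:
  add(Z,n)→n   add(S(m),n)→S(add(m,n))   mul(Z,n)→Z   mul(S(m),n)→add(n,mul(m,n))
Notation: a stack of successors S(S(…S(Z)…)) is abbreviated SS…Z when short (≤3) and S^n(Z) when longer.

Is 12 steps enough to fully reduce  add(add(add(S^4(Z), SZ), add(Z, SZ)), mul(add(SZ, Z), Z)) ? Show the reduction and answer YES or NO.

  start: add(add(add(S^4(Z), SZ), add(Z, SZ)), mul(add(SZ, Z), Z))
  [1] add(add(S(add(SSSZ, SZ)), add(Z, SZ)), mul(add(SZ, Z), Z))
  [2] add(S(add(add(SSSZ, SZ), add(Z, SZ))), mul(add(SZ, Z), Z))
  [3] S(add(add(add(SSSZ, SZ), add(Z, SZ)), mul(add(SZ, Z), Z)))
  [4] S(add(add(S(add(SSZ, SZ)), add(Z, SZ)), mul(add(SZ, Z), Z)))
  [5] S(add(S(add(add(SSZ, SZ), add(Z, SZ))), mul(add(SZ, Z), Z)))
  [6] S(S(add(add(add(SSZ, SZ), add(Z, SZ)), mul(add(SZ, Z), Z))))
  [7] S(S(add(add(S(add(SZ, SZ)), add(Z, SZ)), mul(add(SZ, Z), Z))))
  [8] S(S(add(S(add(add(SZ, SZ), add(Z, SZ))), mul(add(SZ, Z), Z))))
  [9] S(S(S(add(add(add(SZ, SZ), add(Z, SZ)), mul(add(SZ, Z), Z)))))
  [10] S(S(S(add(add(S(add(Z, SZ)), add(Z, SZ)), mul(add(SZ, Z), Z)))))
  [11] S(S(S(add(S(add(add(Z, SZ), add(Z, SZ))), mul(add(SZ, Z), Z)))))
  [12] S(S(S(S(add(add(add(Z, SZ), add(Z, SZ)), mul(add(SZ, Z), Z))))))

Answer: NO — after 12 steps the term is S(S(S(S(add(add(add(Z, SZ), add(Z, SZ)), mul(add(SZ, Z), Z)))))), not yet normal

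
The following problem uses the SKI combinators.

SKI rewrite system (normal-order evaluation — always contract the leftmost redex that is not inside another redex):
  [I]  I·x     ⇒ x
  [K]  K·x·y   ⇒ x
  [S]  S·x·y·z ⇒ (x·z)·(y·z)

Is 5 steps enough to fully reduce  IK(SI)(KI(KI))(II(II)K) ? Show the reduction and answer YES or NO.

  start: IK(SI)(KI(KI))(II(II)K)
  [1] K(SI)(KI(KI))(II(II)K)
  [2] SI(II(II)K)
  [3] SI(I(II)K)
  [4] SI(IIK)
  [5] SI(IK)

Answer: NO — after 5 steps the term is SI(IK), not yet normal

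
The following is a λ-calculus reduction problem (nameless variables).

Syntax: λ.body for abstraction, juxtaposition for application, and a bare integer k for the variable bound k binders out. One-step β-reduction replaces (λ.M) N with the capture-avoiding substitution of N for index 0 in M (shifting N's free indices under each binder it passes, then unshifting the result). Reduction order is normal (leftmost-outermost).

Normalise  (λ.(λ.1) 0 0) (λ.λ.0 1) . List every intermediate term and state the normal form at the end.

Answer: normal form = λ.0 (λ.λ.0 1)  (in 3 steps)

Derivation:
  start: (λ.(λ.1) 0 0) (λ.λ.0 1)
  [1] (λ.λ.λ.0 1) (λ.λ.0 1) (λ.λ.0 1)
  [2] (λ.λ.0 1) (λ.λ.0 1)
  [3] λ.0 (λ.λ.0 1)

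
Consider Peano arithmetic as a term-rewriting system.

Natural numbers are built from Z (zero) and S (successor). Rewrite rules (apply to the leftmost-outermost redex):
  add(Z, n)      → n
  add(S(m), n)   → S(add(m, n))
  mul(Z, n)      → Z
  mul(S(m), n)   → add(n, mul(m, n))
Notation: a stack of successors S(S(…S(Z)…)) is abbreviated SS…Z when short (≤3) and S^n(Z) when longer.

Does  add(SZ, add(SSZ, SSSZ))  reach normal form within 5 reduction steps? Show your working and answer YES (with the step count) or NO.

Answer: YES — reaches normal form S^6(Z) in 5 ≤ 5 steps

Derivation:
  start: add(SZ, add(SSZ, SSSZ))
  [1] S(add(Z, add(SSZ, SSSZ)))
  [2] S(add(SSZ, SSSZ))
  [3] S(S(add(SZ, SSSZ)))
  [4] S(S(S(add(Z, SSSZ))))
  [5] S^6(Z)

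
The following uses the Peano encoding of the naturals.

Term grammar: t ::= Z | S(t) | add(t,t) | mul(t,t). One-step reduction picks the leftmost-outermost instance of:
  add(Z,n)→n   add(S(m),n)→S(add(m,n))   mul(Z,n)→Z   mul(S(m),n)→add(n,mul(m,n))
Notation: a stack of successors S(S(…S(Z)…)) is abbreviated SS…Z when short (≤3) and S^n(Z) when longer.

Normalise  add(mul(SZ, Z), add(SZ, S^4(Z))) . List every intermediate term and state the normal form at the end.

Answer: normal form = S^5(Z)  (in 6 steps)

Reduction:
  start: add(mul(SZ, Z), add(SZ, S^4(Z)))
  [1] add(add(Z, mul(Z, Z)), add(SZ, S^4(Z)))
  [2] add(mul(Z, Z), add(SZ, S^4(Z)))
  [3] add(Z, add(SZ, S^4(Z)))
  [4] add(SZ, S^4(Z))
  [5] S(add(Z, S^4(Z)))
  [6] S^5(Z)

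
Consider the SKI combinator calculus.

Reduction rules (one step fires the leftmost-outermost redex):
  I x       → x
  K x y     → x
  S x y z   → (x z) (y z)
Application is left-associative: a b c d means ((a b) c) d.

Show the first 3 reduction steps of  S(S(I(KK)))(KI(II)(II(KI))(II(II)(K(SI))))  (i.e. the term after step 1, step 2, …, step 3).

  start: S(S(I(KK)))(KI(II)(II(KI))(II(II)(K(SI))))
  step 1: S(S(KK))(KI(II)(II(KI))(II(II)(K(SI))))
  step 2: S(S(KK))(I(II(KI))(II(II)(K(SI))))
  step 3: S(S(KK))(II(KI)(II(II)(K(SI))))

Answer: after 3 steps: S(S(KK))(II(KI)(II(II)(K(SI))))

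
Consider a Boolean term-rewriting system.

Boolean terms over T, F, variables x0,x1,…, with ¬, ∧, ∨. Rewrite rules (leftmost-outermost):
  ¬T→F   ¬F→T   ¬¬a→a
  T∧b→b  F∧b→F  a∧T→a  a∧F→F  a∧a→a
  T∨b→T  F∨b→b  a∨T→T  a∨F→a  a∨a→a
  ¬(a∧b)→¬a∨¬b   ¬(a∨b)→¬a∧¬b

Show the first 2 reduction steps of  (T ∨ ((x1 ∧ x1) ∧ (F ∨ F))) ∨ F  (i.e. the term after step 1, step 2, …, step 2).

Answer: after 2 steps: T

Reduction:
  start: (T ∨ ((x1 ∧ x1) ∧ (F ∨ F))) ∨ F
  [1] T ∨ ((x1 ∧ x1) ∧ (F ∨ F))
  [2] T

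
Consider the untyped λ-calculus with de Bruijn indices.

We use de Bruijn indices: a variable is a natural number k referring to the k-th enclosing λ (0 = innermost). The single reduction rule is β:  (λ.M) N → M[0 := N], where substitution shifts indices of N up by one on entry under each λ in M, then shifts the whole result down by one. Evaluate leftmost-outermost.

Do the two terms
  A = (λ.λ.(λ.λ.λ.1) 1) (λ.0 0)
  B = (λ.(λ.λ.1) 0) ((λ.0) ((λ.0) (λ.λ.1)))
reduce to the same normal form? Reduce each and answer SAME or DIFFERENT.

Answer: SAME — A ⇓ λ.λ.λ.1, B ⇓ λ.λ.λ.1

Reduction:
Term A:
  start: (λ.λ.(λ.λ.λ.1) 1) (λ.0 0)
  [1] λ.(λ.λ.λ.1) (λ.0 0)
  [2] λ.λ.λ.1

Term B:
  start: (λ.(λ.λ.1) 0) ((λ.0) ((λ.0) (λ.λ.1)))
  [1] (λ.λ.1) ((λ.0) ((λ.0) (λ.λ.1)))
  [2] λ.(λ.0) ((λ.0) (λ.λ.1))
  [3] λ.(λ.0) (λ.λ.1)
  [4] λ.λ.λ.1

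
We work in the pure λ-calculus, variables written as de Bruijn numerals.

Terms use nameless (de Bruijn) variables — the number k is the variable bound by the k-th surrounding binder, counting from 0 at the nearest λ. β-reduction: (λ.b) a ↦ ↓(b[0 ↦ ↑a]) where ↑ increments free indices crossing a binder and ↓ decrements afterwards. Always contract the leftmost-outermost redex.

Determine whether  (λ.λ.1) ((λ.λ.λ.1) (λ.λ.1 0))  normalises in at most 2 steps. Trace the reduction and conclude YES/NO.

Answer: YES — reaches normal form λ.λ.λ.1 in 2 ≤ 2 steps

Reduction:
  start: (λ.λ.1) ((λ.λ.λ.1) (λ.λ.1 0))
  [1] λ.(λ.λ.λ.1) (λ.λ.1 0)
  [2] λ.λ.λ.1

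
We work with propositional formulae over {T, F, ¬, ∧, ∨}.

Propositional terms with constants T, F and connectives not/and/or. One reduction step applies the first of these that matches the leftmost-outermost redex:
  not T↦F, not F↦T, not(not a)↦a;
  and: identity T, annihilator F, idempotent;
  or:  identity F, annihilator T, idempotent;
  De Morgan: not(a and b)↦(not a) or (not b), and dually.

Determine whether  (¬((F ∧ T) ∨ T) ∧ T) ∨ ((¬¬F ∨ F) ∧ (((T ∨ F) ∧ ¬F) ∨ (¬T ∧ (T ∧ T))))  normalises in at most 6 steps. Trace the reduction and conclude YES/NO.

  start: (¬((F ∧ T) ∨ T) ∧ T) ∨ ((¬¬F ∨ F) ∧ (((T ∨ F) ∧ ¬F) ∨ (¬T ∧ (T ∧ T))))
  [1] ¬((F ∧ T) ∨ T) ∨ ((¬¬F ∨ F) ∧ (((T ∨ F) ∧ ¬F) ∨ (¬T ∧ (T ∧ T))))
  [2] (¬(F ∧ T) ∧ ¬T) ∨ ((¬¬F ∨ F) ∧ (((T ∨ F) ∧ ¬F) ∨ (¬T ∧ (T ∧ T))))
  [3] ((¬F ∨ ¬T) ∧ ¬T) ∨ ((¬¬F ∨ F) ∧ (((T ∨ F) ∧ ¬F) ∨ (¬T ∧ (T ∧ T))))
  [4] ((T ∨ ¬T) ∧ ¬T) ∨ ((¬¬F ∨ F) ∧ (((T ∨ F) ∧ ¬F) ∨ (¬T ∧ (T ∧ T))))
  [5] (T ∧ ¬T) ∨ ((¬¬F ∨ F) ∧ (((T ∨ F) ∧ ¬F) ∨ (¬T ∧ (T ∧ T))))
  [6] ¬T ∨ ((¬¬F ∨ F) ∧ (((T ∨ F) ∧ ¬F) ∨ (¬T ∧ (T ∧ T))))

Answer: NO — after 6 steps the term is ¬T ∨ ((¬¬F ∨ F) ∧ (((T ∨ F) ∧ ¬F) ∨ (¬T ∧ (T ∧ T)))), not yet normal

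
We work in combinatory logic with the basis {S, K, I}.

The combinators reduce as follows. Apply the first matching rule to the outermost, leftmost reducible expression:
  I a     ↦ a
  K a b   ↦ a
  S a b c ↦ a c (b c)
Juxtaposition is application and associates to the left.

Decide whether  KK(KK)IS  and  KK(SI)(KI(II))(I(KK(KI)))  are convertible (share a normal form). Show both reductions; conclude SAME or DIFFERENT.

Term A:
  start: KK(KK)IS
  →1  KIS
  →2  I

Term B:
  start: KK(SI)(KI(II))(I(KK(KI)))
  →1  K(KI(II))(I(KK(KI)))
  →2  KI(II)
  →3  I

Answer: SAME — A ⇓ I, B ⇓ I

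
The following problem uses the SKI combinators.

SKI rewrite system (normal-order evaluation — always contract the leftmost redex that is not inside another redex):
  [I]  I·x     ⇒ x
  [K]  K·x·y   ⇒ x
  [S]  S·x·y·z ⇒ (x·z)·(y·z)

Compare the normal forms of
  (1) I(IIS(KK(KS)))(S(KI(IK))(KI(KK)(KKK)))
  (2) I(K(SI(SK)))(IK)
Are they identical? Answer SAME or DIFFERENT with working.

Term A:
  start: I(IIS(KK(KS)))(S(KI(IK))(KI(KK)(KKK)))
  [1] IIS(KK(KS))(S(KI(IK))(KI(KK)(KKK)))
  [2] IS(KK(KS))(S(KI(IK))(KI(KK)(KKK)))
  [3] S(KK(KS))(S(KI(IK))(KI(KK)(KKK)))
  [4] SK(S(KI(IK))(KI(KK)(KKK)))
  [5] SK(SI(KI(KK)(KKK)))
  [6] SK(SI(I(KKK)))
  [7] SK(SI(KKK))
  [8] SK(SIK)

Term B:
  start: I(K(SI(SK)))(IK)
  [1] K(SI(SK))(IK)
  [2] SI(SK)

Answer: DIFFERENT — A ⇓ SK(SIK), B ⇓ SI(SK)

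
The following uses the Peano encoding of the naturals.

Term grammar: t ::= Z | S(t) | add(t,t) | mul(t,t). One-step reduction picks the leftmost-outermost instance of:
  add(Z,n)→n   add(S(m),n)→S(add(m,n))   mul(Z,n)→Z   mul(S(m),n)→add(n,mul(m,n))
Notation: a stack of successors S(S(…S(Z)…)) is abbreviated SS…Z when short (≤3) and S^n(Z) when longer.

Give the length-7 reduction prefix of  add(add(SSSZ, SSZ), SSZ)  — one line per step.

  start: add(add(SSSZ, SSZ), SSZ)
  step 1: add(S(add(SSZ, SSZ)), SSZ)
  step 2: S(add(add(SSZ, SSZ), SSZ))
  step 3: S(add(S(add(SZ, SSZ)), SSZ))
  step 4: S(S(add(add(SZ, SSZ), SSZ)))
  step 5: S(S(add(S(add(Z, SSZ)), SSZ)))
  step 6: S(S(S(add(add(Z, SSZ), SSZ))))
  step 7: S(S(S(add(SSZ, SSZ))))

Answer: after 7 steps: S(S(S(add(SSZ, SSZ))))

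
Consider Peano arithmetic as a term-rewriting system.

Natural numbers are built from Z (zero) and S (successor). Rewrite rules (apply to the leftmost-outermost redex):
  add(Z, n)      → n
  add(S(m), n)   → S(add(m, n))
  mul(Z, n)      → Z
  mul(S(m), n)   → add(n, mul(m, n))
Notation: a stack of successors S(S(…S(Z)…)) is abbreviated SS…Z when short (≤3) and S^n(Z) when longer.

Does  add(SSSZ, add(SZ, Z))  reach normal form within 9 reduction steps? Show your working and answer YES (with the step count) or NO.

  start: add(SSSZ, add(SZ, Z))
  →1  S(add(SSZ, add(SZ, Z)))
  →2  S(S(add(SZ, add(SZ, Z))))
  →3  S(S(S(add(Z, add(SZ, Z)))))
  →4  S(S(S(add(SZ, Z))))
  →5  S(S(S(S(add(Z, Z)))))
  →6  S^4(Z)

Answer: YES — reaches normal form S^4(Z) in 6 ≤ 9 steps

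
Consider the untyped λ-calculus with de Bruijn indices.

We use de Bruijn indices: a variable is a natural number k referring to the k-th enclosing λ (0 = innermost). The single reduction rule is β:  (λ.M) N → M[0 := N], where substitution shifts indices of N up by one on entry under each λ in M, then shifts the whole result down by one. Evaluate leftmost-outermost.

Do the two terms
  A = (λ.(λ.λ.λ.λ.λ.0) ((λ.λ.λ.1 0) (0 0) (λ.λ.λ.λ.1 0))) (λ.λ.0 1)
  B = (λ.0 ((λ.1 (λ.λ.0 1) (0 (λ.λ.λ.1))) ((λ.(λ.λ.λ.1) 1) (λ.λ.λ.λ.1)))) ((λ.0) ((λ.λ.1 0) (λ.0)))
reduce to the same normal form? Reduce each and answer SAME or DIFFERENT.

Answer: DIFFERENT — A ⇓ λ.λ.λ.λ.0, B ⇓ λ.0 (λ.λ.λ.λ.1)

Derivation:
Term A:
  start: (λ.(λ.λ.λ.λ.λ.0) ((λ.λ.λ.1 0) (0 0) (λ.λ.λ.λ.1 0))) (λ.λ.0 1)
  step 1: (λ.λ.λ.λ.λ.0) ((λ.λ.λ.1 0) ((λ.λ.0 1) (λ.λ.0 1)) (λ.λ.λ.λ.1 0))
  step 2: λ.λ.λ.λ.0

Term B:
  start: (λ.0 ((λ.1 (λ.λ.0 1) (0 (λ.λ.λ.1))) ((λ.(λ.λ.λ.1) 1) (λ.λ.λ.λ.1)))) ((λ.0) ((λ.λ.1 0) (λ.0)))
  step 1: (λ.0) ((λ.λ.1 0) (λ.0)) ((λ.(λ.0) ((λ.λ.1 0) (λ.0)) (λ.λ.0 1) (0 (λ.λ.λ.1))) ((λ.(λ.λ.λ.1) ((λ.0) ((λ.λ.1 0) (λ.0)))) (λ.λ.λ.λ.1)))
  step 2: (λ.λ.1 0) (λ.0) ((λ.(λ.0) ((λ.λ.1 0) (λ.0)) (λ.λ.0 1) (0 (λ.λ.λ.1))) ((λ.(λ.λ.λ.1) ((λ.0) ((λ.λ.1 0) (λ.0)))) (λ.λ.λ.λ.1)))
  step 3: (λ.(λ.0) 0) ((λ.(λ.0) ((λ.λ.1 0) (λ.0)) (λ.λ.0 1) (0 (λ.λ.λ.1))) ((λ.(λ.λ.λ.1) ((λ.0) ((λ.λ.1 0) (λ.0)))) (λ.λ.λ.λ.1)))
  step 4: (λ.0) ((λ.(λ.0) ((λ.λ.1 0) (λ.0)) (λ.λ.0 1) (0 (λ.λ.λ.1))) ((λ.(λ.λ.λ.1) ((λ.0) ((λ.λ.1 0) (λ.0)))) (λ.λ.λ.λ.1)))
  step 5: (λ.(λ.0) ((λ.λ.1 0) (λ.0)) (λ.λ.0 1) (0 (λ.λ.λ.1))) ((λ.(λ.λ.λ.1) ((λ.0) ((λ.λ.1 0) (λ.0)))) (λ.λ.λ.λ.1))
  step 6: (λ.0) ((λ.λ.1 0) (λ.0)) (λ.λ.0 1) ((λ.(λ.λ.λ.1) ((λ.0) ((λ.λ.1 0) (λ.0)))) (λ.λ.λ.λ.1) (λ.λ.λ.1))
  step 7: (λ.λ.1 0) (λ.0) (λ.λ.0 1) ((λ.(λ.λ.λ.1) ((λ.0) ((λ.λ.1 0) (λ.0)))) (λ.λ.λ.λ.1) (λ.λ.λ.1))
  step 8: (λ.(λ.0) 0) (λ.λ.0 1) ((λ.(λ.λ.λ.1) ((λ.0) ((λ.λ.1 0) (λ.0)))) (λ.λ.λ.λ.1) (λ.λ.λ.1))
  step 9: (λ.0) (λ.λ.0 1) ((λ.(λ.λ.λ.1) ((λ.0) ((λ.λ.1 0) (λ.0)))) (λ.λ.λ.λ.1) (λ.λ.λ.1))
  step 10: (λ.λ.0 1) ((λ.(λ.λ.λ.1) ((λ.0) ((λ.λ.1 0) (λ.0)))) (λ.λ.λ.λ.1) (λ.λ.λ.1))
  step 11: λ.0 ((λ.(λ.λ.λ.1) ((λ.0) ((λ.λ.1 0) (λ.0)))) (λ.λ.λ.λ.1) (λ.λ.λ.1))
  step 12: λ.0 ((λ.λ.λ.1) ((λ.0) ((λ.λ.1 0) (λ.0))) (λ.λ.λ.1))
  step 13: λ.0 ((λ.λ.1) (λ.λ.λ.1))
  step 14: λ.0 (λ.λ.λ.λ.1)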